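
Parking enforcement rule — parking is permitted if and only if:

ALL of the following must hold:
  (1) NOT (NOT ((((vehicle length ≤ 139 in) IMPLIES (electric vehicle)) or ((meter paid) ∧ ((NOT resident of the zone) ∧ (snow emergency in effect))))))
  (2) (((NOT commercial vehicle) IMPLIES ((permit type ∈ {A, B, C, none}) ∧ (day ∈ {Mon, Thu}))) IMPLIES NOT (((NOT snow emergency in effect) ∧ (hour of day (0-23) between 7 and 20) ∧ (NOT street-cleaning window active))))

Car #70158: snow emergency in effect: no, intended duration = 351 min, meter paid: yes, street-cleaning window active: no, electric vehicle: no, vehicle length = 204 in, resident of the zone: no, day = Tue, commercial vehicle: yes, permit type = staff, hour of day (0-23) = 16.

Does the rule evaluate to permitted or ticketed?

Ticketed

Atomic conditions:
  vehicle length ≤ 139 in: 204 ≤ 139 is false
  electric vehicle: no → false
  meter paid: yes → true
  NOT resident of the zone: no → true
  snow emergency in effect: no → false
  NOT commercial vehicle: yes → false
  permit type ∈ {A, B, C, none}: staff is not in the set → false
  day ∈ {Mon, Thu}: Tue is not in the set → false
  NOT snow emergency in effect: no → true
  hour of day (0-23) between 7 and 20: 16 in [7, 20] is true
  NOT street-cleaning window active: no → true
Combine:
[1.1.1.1] false → false (antecedent false ⇒ implication holds) = true
[1.1.1.2.2] true AND false = false
[1.1.1.2] true AND false = false
[1.1.1] true OR false = true
[1.1] NOT true = false
[1] NOT false = true
[2.1.2] false AND false = false
[2.1] false → false (antecedent false ⇒ implication holds) = true
[2.2.1] true AND true AND true = true
[2.2] NOT true = false
[2] true → false = false
[root] true AND false = false
Overall: false → ticketed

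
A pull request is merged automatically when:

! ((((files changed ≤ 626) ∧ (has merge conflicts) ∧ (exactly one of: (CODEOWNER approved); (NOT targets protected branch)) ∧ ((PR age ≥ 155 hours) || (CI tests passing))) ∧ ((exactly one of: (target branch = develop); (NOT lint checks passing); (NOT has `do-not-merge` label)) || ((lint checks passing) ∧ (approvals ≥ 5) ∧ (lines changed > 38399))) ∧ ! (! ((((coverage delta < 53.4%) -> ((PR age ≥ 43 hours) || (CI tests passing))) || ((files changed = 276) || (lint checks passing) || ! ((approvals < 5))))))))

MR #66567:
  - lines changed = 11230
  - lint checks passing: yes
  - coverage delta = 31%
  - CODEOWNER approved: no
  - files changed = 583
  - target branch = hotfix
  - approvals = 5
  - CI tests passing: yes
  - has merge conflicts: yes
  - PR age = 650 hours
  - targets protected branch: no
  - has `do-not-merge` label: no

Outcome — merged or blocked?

Blocked

Atomic conditions:
  files changed ≤ 626: 583 ≤ 626 is true
  has merge conflicts: yes → true
  CODEOWNER approved: no → false
  NOT targets protected branch: no → true
  PR age ≥ 155 hours: 650 ≥ 155 is true
  CI tests passing: yes → true
  target branch = develop: hotfix == develop is false
  NOT lint checks passing: yes → false
  NOT has `do-not-merge` label: no → true
  lint checks passing: yes → true
  approvals ≥ 5: 5 ≥ 5 is true
  lines changed > 38399: 11230 > 38399 is false
  coverage delta < 53.4%: 31 < 53.4 is true
  PR age ≥ 43 hours: 650 ≥ 43 is true
  files changed = 276: 583 == 276 is false
  approvals < 5: 5 < 5 is false
Combine:
[1.1.3] exactly-one(false, true) = true
[1.1.4] true OR true = true
[1.1] true AND true AND true AND true = true
[1.2.1] exactly-one(false, false, true) = true
[1.2.2] true AND true AND false = false
[1.2] true OR false = true
[1.3.1.1.1.2] true OR true = true
[1.3.1.1.1] true → true = true
[1.3.1.1.2.3] NOT false = true
[1.3.1.1.2] false OR true OR true = true
[1.3.1.1] true OR true = true
[1.3.1] NOT true = false
[1.3] NOT false = true
[1] true AND true AND true = true
[root] NOT true = false
Overall: false → blocked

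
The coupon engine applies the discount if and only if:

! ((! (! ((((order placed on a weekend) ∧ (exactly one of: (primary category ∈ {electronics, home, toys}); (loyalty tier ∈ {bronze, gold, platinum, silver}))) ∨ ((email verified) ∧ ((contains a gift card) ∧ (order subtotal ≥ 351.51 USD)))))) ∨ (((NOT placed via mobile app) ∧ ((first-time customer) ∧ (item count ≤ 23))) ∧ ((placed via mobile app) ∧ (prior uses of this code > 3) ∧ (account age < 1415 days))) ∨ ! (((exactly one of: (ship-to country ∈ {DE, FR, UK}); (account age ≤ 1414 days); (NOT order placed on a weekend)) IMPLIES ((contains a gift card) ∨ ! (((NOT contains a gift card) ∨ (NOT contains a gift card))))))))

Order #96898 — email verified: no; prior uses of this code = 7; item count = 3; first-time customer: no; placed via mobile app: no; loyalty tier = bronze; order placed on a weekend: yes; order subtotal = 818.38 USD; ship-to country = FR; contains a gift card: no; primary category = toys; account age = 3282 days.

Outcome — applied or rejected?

Atomic conditions:
  order placed on a weekend: yes → true
  primary category ∈ {electronics, home, toys}: toys is in the set → true
  loyalty tier ∈ {bronze, gold, platinum, silver}: bronze is in the set → true
  email verified: no → false
  contains a gift card: no → false
  order subtotal ≥ 351.51 USD: 818.38 ≥ 351.51 is true
  NOT placed via mobile app: no → true
  first-time customer: no → false
  item count ≤ 23: 3 ≤ 23 is true
  placed via mobile app: no → false
  prior uses of this code > 3: 7 > 3 is true
  account age < 1415 days: 3282 < 1415 is false
  ship-to country ∈ {DE, FR, UK}: FR is in the set → true
  account age ≤ 1414 days: 3282 ≤ 1414 is false
  NOT order placed on a weekend: yes → false
  NOT contains a gift card: no → true
Combine:
[1.1.1.1.1.2] exactly-one(true, true) = false
[1.1.1.1.1] true AND false = false
[1.1.1.1.2.2] false AND true = false
[1.1.1.1.2] false AND false = false
[1.1.1.1] false OR false = false
[1.1.1] NOT false = true
[1.1] NOT true = false
[1.2.1.2] false AND true = false
[1.2.1] true AND false = false
[1.2.2] false AND true AND false = false
[1.2] false AND false = false
[1.3.1.1] exactly-one(true, false, false) = true
[1.3.1.2.2.1] true OR true = true
[1.3.1.2.2] NOT true = false
[1.3.1.2] false OR false = false
[1.3.1] true → false = false
[1.3] NOT false = true
[1] false OR false OR true = true
[root] NOT true = false
Overall: false → rejected

Rejected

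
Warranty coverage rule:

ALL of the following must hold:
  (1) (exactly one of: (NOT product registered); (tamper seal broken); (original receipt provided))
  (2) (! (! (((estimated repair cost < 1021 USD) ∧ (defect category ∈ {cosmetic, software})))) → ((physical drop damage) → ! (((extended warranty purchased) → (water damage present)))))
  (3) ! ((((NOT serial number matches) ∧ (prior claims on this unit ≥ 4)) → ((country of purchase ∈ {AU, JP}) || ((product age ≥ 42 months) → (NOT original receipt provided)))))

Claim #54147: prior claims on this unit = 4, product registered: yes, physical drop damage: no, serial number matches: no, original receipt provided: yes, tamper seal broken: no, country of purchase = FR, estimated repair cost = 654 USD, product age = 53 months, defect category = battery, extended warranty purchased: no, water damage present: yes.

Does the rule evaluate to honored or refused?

Atomic conditions:
  NOT product registered: yes → false
  tamper seal broken: no → false
  original receipt provided: yes → true
  estimated repair cost < 1021 USD: 654 < 1021 is true
  defect category ∈ {cosmetic, software}: battery is not in the set → false
  physical drop damage: no → false
  extended warranty purchased: no → false
  water damage present: yes → true
  NOT serial number matches: no → true
  prior claims on this unit ≥ 4: 4 ≥ 4 is true
  country of purchase ∈ {AU, JP}: FR is not in the set → false
  product age ≥ 42 months: 53 ≥ 42 is true
  NOT original receipt provided: yes → false
Combine:
[1] exactly-one(false, false, true) = true
[2.1.1.1] true AND false = false
[2.1.1] NOT false = true
[2.1] NOT true = false
[2.2.2.1] false → true (antecedent false ⇒ implication holds) = true
[2.2.2] NOT true = false
[2.2] false → false (antecedent false ⇒ implication holds) = true
[2] false → true (antecedent false ⇒ implication holds) = true
[3.1.1] true AND true = true
[3.1.2.2] true → false = false
[3.1.2] false OR false = false
[3.1] true → false = false
[3] NOT false = true
[root] true AND true AND true = true
Overall: true → honored

Honored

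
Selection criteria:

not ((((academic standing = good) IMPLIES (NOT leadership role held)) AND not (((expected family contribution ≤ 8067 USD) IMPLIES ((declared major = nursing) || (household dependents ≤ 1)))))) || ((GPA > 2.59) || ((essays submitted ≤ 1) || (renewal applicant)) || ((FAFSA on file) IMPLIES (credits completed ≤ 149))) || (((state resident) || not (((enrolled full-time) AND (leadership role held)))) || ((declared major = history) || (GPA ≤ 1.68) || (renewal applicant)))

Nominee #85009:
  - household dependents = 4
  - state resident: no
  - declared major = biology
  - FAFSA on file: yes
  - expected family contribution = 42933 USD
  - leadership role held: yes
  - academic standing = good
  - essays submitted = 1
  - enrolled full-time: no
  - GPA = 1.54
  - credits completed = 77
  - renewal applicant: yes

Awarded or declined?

Awarded

Atomic conditions:
  academic standing = good: good == good is true
  NOT leadership role held: yes → false
  expected family contribution ≤ 8067 USD: 42933 ≤ 8067 is false
  declared major = nursing: biology == nursing is false
  household dependents ≤ 1: 4 ≤ 1 is false
  GPA > 2.59: 1.54 > 2.59 is false
  essays submitted ≤ 1: 1 ≤ 1 is true
  renewal applicant: yes → true
  FAFSA on file: yes → true
  credits completed ≤ 149: 77 ≤ 149 is true
  state resident: no → false
  enrolled full-time: no → false
  leadership role held: yes → true
  declared major = history: biology == history is false
  GPA ≤ 1.68: 1.54 ≤ 1.68 is true
Combine:
[1.1.1] true → false = false
[1.1.2.1.2] false OR false = false
[1.1.2.1] false → false (antecedent false ⇒ implication holds) = true
[1.1.2] NOT true = false
[1.1] false AND false = false
[1] NOT false = true
[2.2] true OR true = true
[2.3] true → true = true
[2] false OR true OR true = true
[3.1.2.1] false AND true = false
[3.1.2] NOT false = true
[3.1] false OR true = true
[3.2] false OR true OR true = true
[3] true OR true = true
[root] true OR true OR true = true
Overall: true → awarded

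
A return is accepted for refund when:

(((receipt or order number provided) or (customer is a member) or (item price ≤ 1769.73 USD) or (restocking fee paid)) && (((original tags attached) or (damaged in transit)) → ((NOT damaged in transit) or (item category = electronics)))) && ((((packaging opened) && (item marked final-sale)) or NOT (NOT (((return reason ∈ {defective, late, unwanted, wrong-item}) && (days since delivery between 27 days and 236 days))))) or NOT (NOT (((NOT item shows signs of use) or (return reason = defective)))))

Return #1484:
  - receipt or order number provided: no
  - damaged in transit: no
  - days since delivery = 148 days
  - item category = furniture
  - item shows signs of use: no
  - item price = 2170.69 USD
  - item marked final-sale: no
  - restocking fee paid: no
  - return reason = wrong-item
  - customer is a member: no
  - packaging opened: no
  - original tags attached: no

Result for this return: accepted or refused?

Refused

Atomic conditions:
  receipt or order number provided: no → false
  customer is a member: no → false
  item price ≤ 1769.73 USD: 2170.69 ≤ 1769.73 is false
  restocking fee paid: no → false
  original tags attached: no → false
  damaged in transit: no → false
  NOT damaged in transit: no → true
  item category = electronics: furniture == electronics is false
  packaging opened: no → false
  item marked final-sale: no → false
  return reason ∈ {defective, late, unwanted, wrong-item}: wrong-item is in the set → true
  days since delivery between 27 days and 236 days: 148 in [27, 236] is true
  NOT item shows signs of use: no → true
  return reason = defective: wrong-item == defective is false
Combine:
[1.1] false OR false OR false OR false = false
[1.2.1] false OR false = false
[1.2.2] true OR false = true
[1.2] false → true (antecedent false ⇒ implication holds) = true
[1] false AND true = false
[2.1.1] false AND false = false
[2.1.2.1.1] true AND true = true
[2.1.2.1] NOT true = false
[2.1.2] NOT false = true
[2.1] false OR true = true
[2.2.1.1] true OR false = true
[2.2.1] NOT true = false
[2.2] NOT false = true
[2] true OR true = true
[root] false AND true = false
Overall: false → refused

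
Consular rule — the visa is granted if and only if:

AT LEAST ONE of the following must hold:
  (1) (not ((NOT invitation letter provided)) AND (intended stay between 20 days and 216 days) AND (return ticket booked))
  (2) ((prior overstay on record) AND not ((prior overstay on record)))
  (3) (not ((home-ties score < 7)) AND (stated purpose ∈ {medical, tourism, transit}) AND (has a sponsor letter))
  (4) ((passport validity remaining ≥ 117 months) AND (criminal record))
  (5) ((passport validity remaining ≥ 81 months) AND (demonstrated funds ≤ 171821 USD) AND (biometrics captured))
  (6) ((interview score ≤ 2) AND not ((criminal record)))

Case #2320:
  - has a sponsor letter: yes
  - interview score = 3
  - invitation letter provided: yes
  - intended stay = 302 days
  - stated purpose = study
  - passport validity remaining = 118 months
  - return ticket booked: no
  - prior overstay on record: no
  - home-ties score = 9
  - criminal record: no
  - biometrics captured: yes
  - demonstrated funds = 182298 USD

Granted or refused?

Atomic conditions:
  NOT invitation letter provided: yes → false
  intended stay between 20 days and 216 days: 302 in [20, 216] is false
  return ticket booked: no → false
  prior overstay on record: no → false
  home-ties score < 7: 9 < 7 is false
  stated purpose ∈ {medical, tourism, transit}: study is not in the set → false
  has a sponsor letter: yes → true
  passport validity remaining ≥ 117 months: 118 ≥ 117 is true
  criminal record: no → false
  passport validity remaining ≥ 81 months: 118 ≥ 81 is true
  demonstrated funds ≤ 171821 USD: 182298 ≤ 171821 is false
  biometrics captured: yes → true
  interview score ≤ 2: 3 ≤ 2 is false
Combine:
[1.1] NOT false = true
[1] true AND false AND false = false
[2.2] NOT false = true
[2] false AND true = false
[3.1] NOT false = true
[3] true AND false AND true = false
[4] true AND false = false
[5] true AND false AND true = false
[6.2] NOT false = true
[6] false AND true = false
[root] false OR false OR false OR false OR false OR false = false
Overall: false → refused

Refused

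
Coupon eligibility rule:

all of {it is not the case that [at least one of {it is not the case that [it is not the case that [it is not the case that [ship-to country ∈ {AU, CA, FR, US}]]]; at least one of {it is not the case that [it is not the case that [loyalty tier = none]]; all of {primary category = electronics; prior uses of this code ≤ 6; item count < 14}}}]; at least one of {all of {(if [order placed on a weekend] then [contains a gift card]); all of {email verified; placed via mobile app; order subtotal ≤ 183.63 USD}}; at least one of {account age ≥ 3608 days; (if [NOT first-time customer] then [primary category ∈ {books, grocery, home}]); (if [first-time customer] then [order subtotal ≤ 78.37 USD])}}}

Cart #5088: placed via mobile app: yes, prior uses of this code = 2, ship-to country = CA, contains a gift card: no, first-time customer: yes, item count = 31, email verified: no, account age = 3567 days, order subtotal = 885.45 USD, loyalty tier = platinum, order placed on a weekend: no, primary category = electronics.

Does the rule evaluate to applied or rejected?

Atomic conditions:
  ship-to country ∈ {AU, CA, FR, US}: CA is in the set → true
  loyalty tier = none: platinum == none is false
  primary category = electronics: electronics == electronics is true
  prior uses of this code ≤ 6: 2 ≤ 6 is true
  item count < 14: 31 < 14 is false
  order placed on a weekend: no → false
  contains a gift card: no → false
  email verified: no → false
  placed via mobile app: yes → true
  order subtotal ≤ 183.63 USD: 885.45 ≤ 183.63 is false
  account age ≥ 3608 days: 3567 ≥ 3608 is false
  NOT first-time customer: yes → false
  primary category ∈ {books, grocery, home}: electronics is not in the set → false
  first-time customer: yes → true
  order subtotal ≤ 78.37 USD: 885.45 ≤ 78.37 is false
Combine:
[1.1.1.1.1] NOT true = false
[1.1.1.1] NOT false = true
[1.1.1] NOT true = false
[1.1.2.1.1] NOT false = true
[1.1.2.1] NOT true = false
[1.1.2.2] true AND true AND false = false
[1.1.2] false OR false = false
[1.1] false OR false = false
[1] NOT false = true
[2.1.1] false → false (antecedent false ⇒ implication holds) = true
[2.1.2] false AND true AND false = false
[2.1] true AND false = false
[2.2.2] false → false (antecedent false ⇒ implication holds) = true
[2.2.3] true → false = false
[2.2] false OR true OR false = true
[2] false OR true = true
[root] true AND true = true
Overall: true → applied

Applied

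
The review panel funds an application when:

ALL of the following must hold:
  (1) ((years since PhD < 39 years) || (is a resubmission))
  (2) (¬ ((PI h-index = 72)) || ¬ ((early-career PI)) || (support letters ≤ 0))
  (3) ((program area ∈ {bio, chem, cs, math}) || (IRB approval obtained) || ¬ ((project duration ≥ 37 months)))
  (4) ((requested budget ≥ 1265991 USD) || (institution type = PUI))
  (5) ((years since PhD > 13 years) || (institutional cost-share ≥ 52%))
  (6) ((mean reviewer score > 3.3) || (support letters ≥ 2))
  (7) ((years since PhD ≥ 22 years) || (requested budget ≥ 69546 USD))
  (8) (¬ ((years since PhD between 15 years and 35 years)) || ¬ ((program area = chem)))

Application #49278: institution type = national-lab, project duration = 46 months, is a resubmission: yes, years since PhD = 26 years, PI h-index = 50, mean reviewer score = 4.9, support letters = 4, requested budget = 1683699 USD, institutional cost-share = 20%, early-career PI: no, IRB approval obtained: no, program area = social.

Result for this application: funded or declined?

Declined

Atomic conditions:
  years since PhD < 39 years: 26 < 39 is true
  is a resubmission: yes → true
  PI h-index = 72: 50 == 72 is false
  early-career PI: no → false
  support letters ≤ 0: 4 ≤ 0 is false
  program area ∈ {bio, chem, cs, math}: social is not in the set → false
  IRB approval obtained: no → false
  project duration ≥ 37 months: 46 ≥ 37 is true
  requested budget ≥ 1265991 USD: 1683699 ≥ 1265991 is true
  institution type = PUI: national-lab == PUI is false
  years since PhD > 13 years: 26 > 13 is true
  institutional cost-share ≥ 52%: 20 ≥ 52 is false
  mean reviewer score > 3.3: 4.9 > 3.3 is true
  support letters ≥ 2: 4 ≥ 2 is true
  years since PhD ≥ 22 years: 26 ≥ 22 is true
  requested budget ≥ 69546 USD: 1683699 ≥ 69546 is true
  years since PhD between 15 years and 35 years: 26 in [15, 35] is true
  program area = chem: social == chem is false
Combine:
[1] true OR true = true
[2.1] NOT false = true
[2.2] NOT false = true
[2] true OR true OR false = true
[3.3] NOT true = false
[3] false OR false OR false = false
[4] true OR false = true
[5] true OR false = true
[6] true OR true = true
[7] true OR true = true
[8.1] NOT true = false
[8.2] NOT false = true
[8] false OR true = true
[root] true AND true AND false AND true AND true AND true AND true AND true = false
Overall: false → declined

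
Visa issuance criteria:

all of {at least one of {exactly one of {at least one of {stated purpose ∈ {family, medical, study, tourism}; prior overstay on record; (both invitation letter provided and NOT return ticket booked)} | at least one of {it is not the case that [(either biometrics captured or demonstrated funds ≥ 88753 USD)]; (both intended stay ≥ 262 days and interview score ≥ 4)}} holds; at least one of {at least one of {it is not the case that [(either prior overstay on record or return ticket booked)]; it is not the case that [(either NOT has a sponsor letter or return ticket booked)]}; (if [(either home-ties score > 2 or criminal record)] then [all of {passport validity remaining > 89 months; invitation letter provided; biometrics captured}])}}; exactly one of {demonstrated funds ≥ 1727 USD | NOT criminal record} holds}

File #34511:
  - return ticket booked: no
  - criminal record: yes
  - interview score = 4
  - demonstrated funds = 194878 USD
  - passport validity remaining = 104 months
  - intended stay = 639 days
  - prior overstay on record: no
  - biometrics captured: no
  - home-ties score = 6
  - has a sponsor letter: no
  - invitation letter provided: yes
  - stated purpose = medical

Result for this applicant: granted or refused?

Granted

Atomic conditions:
  stated purpose ∈ {family, medical, study, tourism}: medical is in the set → true
  prior overstay on record: no → false
  invitation letter provided: yes → true
  NOT return ticket booked: no → true
  biometrics captured: no → false
  demonstrated funds ≥ 88753 USD: 194878 ≥ 88753 is true
  intended stay ≥ 262 days: 639 ≥ 262 is true
  interview score ≥ 4: 4 ≥ 4 is true
  return ticket booked: no → false
  NOT has a sponsor letter: no → true
  home-ties score > 2: 6 > 2 is true
  criminal record: yes → true
  passport validity remaining > 89 months: 104 > 89 is true
  demonstrated funds ≥ 1727 USD: 194878 ≥ 1727 is true
  NOT criminal record: yes → false
Combine:
[1.1.1.3] true AND true = true
[1.1.1] true OR false OR true = true
[1.1.2.1.1] false OR true = true
[1.1.2.1] NOT true = false
[1.1.2.2] true AND true = true
[1.1.2] false OR true = true
[1.1] exactly-one(true, true) = false
[1.2.1.1.1] false OR false = false
[1.2.1.1] NOT false = true
[1.2.1.2.1] true OR false = true
[1.2.1.2] NOT true = false
[1.2.1] true OR false = true
[1.2.2.1] true OR true = true
[1.2.2.2] true AND true AND false = false
[1.2.2] true → false = false
[1.2] true OR false = true
[1] false OR true = true
[2] exactly-one(true, false) = true
[root] true AND true = true
Overall: true → granted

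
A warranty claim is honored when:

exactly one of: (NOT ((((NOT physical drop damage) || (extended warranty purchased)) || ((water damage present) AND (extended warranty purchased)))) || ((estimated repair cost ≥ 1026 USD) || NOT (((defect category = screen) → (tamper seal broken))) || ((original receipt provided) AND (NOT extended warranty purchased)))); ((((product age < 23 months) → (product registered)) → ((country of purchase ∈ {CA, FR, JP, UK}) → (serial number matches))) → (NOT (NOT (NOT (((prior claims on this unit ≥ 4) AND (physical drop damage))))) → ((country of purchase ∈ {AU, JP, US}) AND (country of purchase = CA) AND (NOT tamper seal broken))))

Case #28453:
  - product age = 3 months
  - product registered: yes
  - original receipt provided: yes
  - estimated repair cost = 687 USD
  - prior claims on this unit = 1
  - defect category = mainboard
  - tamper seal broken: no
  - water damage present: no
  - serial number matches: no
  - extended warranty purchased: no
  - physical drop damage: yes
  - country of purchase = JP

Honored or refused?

Refused

Atomic conditions:
  NOT physical drop damage: yes → false
  extended warranty purchased: no → false
  water damage present: no → false
  estimated repair cost ≥ 1026 USD: 687 ≥ 1026 is false
  defect category = screen: mainboard == screen is false
  tamper seal broken: no → false
  original receipt provided: yes → true
  NOT extended warranty purchased: no → true
  product age < 23 months: 3 < 23 is true
  product registered: yes → true
  country of purchase ∈ {CA, FR, JP, UK}: JP is in the set → true
  serial number matches: no → false
  prior claims on this unit ≥ 4: 1 ≥ 4 is false
  physical drop damage: yes → true
  country of purchase ∈ {AU, JP, US}: JP is in the set → true
  country of purchase = CA: JP == CA is false
  NOT tamper seal broken: no → true
Combine:
[1.1.1.1] false OR false = false
[1.1.1.2] false AND false = false
[1.1.1] false OR false = false
[1.1] NOT false = true
[1.2.2.1] false → false (antecedent false ⇒ implication holds) = true
[1.2.2] NOT true = false
[1.2.3] true AND true = true
[1.2] false OR false OR true = true
[1] true OR true = true
[2.1.1] true → true = true
[2.1.2] true → false = false
[2.1] true → false = false
[2.2.1.1.1.1] false AND true = false
[2.2.1.1.1] NOT false = true
[2.2.1.1] NOT true = false
[2.2.1] NOT false = true
[2.2.2] true AND false AND true = false
[2.2] true → false = false
[2] false → false (antecedent false ⇒ implication holds) = true
[root] exactly-one(true, true) = false
Overall: false → refused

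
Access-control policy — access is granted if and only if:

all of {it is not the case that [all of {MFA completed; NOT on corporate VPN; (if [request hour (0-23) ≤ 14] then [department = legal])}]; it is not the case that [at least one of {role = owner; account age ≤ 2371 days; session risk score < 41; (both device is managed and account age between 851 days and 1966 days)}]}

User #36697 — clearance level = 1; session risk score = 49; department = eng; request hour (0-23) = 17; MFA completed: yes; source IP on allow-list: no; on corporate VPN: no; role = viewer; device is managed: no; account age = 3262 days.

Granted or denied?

Atomic conditions:
  MFA completed: yes → true
  NOT on corporate VPN: no → true
  request hour (0-23) ≤ 14: 17 ≤ 14 is false
  department = legal: eng == legal is false
  role = owner: viewer == owner is false
  account age ≤ 2371 days: 3262 ≤ 2371 is false
  session risk score < 41: 49 < 41 is false
  device is managed: no → false
  account age between 851 days and 1966 days: 3262 in [851, 1966] is false
Combine:
[1.1.3] false → false (antecedent false ⇒ implication holds) = true
[1.1] true AND true AND true = true
[1] NOT true = false
[2.1.4] false AND false = false
[2.1] false OR false OR false OR false = false
[2] NOT false = true
[root] false AND true = false
Overall: false → denied

Denied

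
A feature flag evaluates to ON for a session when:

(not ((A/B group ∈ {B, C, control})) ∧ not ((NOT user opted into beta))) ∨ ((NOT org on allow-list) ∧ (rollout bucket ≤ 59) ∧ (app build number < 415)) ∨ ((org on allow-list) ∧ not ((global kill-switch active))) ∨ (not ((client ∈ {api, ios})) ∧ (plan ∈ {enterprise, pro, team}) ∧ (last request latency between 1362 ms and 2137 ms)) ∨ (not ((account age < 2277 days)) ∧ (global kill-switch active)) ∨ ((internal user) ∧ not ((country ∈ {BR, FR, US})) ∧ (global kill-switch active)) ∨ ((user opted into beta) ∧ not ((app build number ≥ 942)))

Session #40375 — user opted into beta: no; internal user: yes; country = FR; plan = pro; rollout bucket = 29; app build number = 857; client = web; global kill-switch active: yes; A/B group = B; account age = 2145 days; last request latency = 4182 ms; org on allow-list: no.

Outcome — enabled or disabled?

Disabled

Atomic conditions:
  A/B group ∈ {B, C, control}: B is in the set → true
  NOT user opted into beta: no → true
  NOT org on allow-list: no → true
  rollout bucket ≤ 59: 29 ≤ 59 is true
  app build number < 415: 857 < 415 is false
  org on allow-list: no → false
  global kill-switch active: yes → true
  client ∈ {api, ios}: web is not in the set → false
  plan ∈ {enterprise, pro, team}: pro is in the set → true
  last request latency between 1362 ms and 2137 ms: 4182 in [1362, 2137] is false
  account age < 2277 days: 2145 < 2277 is true
  internal user: yes → true
  country ∈ {BR, FR, US}: FR is in the set → true
  user opted into beta: no → false
  app build number ≥ 942: 857 ≥ 942 is false
Combine:
[1.1] NOT true = false
[1.2] NOT true = false
[1] false AND false = false
[2] true AND true AND false = false
[3.2] NOT true = false
[3] false AND false = false
[4.1] NOT false = true
[4] true AND true AND false = false
[5.1] NOT true = false
[5] false AND true = false
[6.2] NOT true = false
[6] true AND false AND true = false
[7.2] NOT false = true
[7] false AND true = false
[root] false OR false OR false OR false OR false OR false OR false = false
Overall: false → disabled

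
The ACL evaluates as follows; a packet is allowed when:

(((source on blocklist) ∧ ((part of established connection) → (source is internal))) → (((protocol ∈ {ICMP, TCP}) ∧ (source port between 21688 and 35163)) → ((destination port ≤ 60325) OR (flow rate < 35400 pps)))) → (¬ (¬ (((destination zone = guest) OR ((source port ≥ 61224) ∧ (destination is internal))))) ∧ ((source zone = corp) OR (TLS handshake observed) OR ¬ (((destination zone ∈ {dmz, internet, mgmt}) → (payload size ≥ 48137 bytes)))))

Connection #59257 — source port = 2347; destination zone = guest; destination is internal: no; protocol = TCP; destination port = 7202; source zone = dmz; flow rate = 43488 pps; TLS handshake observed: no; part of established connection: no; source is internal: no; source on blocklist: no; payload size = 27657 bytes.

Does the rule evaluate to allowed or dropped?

Atomic conditions:
  source on blocklist: no → false
  part of established connection: no → false
  source is internal: no → false
  protocol ∈ {ICMP, TCP}: TCP is in the set → true
  source port between 21688 and 35163: 2347 in [21688, 35163] is false
  destination port ≤ 60325: 7202 ≤ 60325 is true
  flow rate < 35400 pps: 43488 < 35400 is false
  destination zone = guest: guest == guest is true
  source port ≥ 61224: 2347 ≥ 61224 is false
  destination is internal: no → false
  source zone = corp: dmz == corp is false
  TLS handshake observed: no → false
  destination zone ∈ {dmz, internet, mgmt}: guest is not in the set → false
  payload size ≥ 48137 bytes: 27657 ≥ 48137 is false
Combine:
[1.1.2] false → false (antecedent false ⇒ implication holds) = true
[1.1] false AND true = false
[1.2.1] true AND false = false
[1.2.2] true OR false = true
[1.2] false → true (antecedent false ⇒ implication holds) = true
[1] false → true (antecedent false ⇒ implication holds) = true
[2.1.1.1.2] false AND false = false
[2.1.1.1] true OR false = true
[2.1.1] NOT true = false
[2.1] NOT false = true
[2.2.3.1] false → false (antecedent false ⇒ implication holds) = true
[2.2.3] NOT true = false
[2.2] false OR false OR false = false
[2] true AND false = false
[root] true → false = false
Overall: false → dropped

Dropped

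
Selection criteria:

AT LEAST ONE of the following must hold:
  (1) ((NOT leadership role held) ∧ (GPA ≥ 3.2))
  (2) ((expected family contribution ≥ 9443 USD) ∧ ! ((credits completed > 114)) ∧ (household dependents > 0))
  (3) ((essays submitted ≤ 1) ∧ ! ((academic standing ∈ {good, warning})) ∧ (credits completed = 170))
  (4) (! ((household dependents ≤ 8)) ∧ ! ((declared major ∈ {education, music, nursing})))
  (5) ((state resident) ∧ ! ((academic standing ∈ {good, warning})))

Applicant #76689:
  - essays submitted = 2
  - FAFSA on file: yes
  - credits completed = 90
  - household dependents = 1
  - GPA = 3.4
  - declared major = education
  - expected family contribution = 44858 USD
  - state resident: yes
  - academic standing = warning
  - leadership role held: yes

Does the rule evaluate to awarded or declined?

Awarded

Atomic conditions:
  NOT leadership role held: yes → false
  GPA ≥ 3.2: 3.4 ≥ 3.2 is true
  expected family contribution ≥ 9443 USD: 44858 ≥ 9443 is true
  credits completed > 114: 90 > 114 is false
  household dependents > 0: 1 > 0 is true
  essays submitted ≤ 1: 2 ≤ 1 is false
  academic standing ∈ {good, warning}: warning is in the set → true
  credits completed = 170: 90 == 170 is false
  household dependents ≤ 8: 1 ≤ 8 is true
  declared major ∈ {education, music, nursing}: education is in the set → true
  state resident: yes → true
Combine:
[1] false AND true = false
[2.2] NOT false = true
[2] true AND true AND true = true
[3.2] NOT true = false
[3] false AND false AND false = false
[4.1] NOT true = false
[4.2] NOT true = false
[4] false AND false = false
[5.2] NOT true = false
[5] true AND false = false
[root] false OR true OR false OR false OR false = true
Overall: true → awarded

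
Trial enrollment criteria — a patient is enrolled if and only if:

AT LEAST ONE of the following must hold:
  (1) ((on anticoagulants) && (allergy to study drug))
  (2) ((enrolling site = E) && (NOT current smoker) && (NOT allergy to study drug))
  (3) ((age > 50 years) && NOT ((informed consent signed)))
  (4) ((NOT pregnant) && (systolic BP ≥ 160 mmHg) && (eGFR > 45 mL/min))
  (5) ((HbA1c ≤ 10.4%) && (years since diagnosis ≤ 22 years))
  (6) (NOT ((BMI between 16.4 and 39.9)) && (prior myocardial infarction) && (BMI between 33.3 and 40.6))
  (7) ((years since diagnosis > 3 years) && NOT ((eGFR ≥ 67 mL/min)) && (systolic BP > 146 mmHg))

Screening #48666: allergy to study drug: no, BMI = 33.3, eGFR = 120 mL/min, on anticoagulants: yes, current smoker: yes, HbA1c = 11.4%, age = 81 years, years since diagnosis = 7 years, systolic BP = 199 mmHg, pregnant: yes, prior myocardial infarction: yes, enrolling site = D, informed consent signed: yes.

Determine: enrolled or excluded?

Atomic conditions:
  on anticoagulants: yes → true
  allergy to study drug: no → false
  enrolling site = E: D == E is false
  NOT current smoker: yes → false
  NOT allergy to study drug: no → true
  age > 50 years: 81 > 50 is true
  informed consent signed: yes → true
  NOT pregnant: yes → false
  systolic BP ≥ 160 mmHg: 199 ≥ 160 is true
  eGFR > 45 mL/min: 120 > 45 is true
  HbA1c ≤ 10.4%: 11.4 ≤ 10.4 is false
  years since diagnosis ≤ 22 years: 7 ≤ 22 is true
  BMI between 16.4 and 39.9: 33.3 in [16.4, 39.9] is true
  prior myocardial infarction: yes → true
  BMI between 33.3 and 40.6: 33.3 in [33.3, 40.6] is true
  years since diagnosis > 3 years: 7 > 3 is true
  eGFR ≥ 67 mL/min: 120 ≥ 67 is true
  systolic BP > 146 mmHg: 199 > 146 is true
Combine:
[1] true AND false = false
[2] false AND false AND true = false
[3.2] NOT true = false
[3] true AND false = false
[4] false AND true AND true = false
[5] false AND true = false
[6.1] NOT true = false
[6] false AND true AND true = false
[7.2] NOT true = false
[7] true AND false AND true = false
[root] false OR false OR false OR false OR false OR false OR false = false
Overall: false → excluded

Excluded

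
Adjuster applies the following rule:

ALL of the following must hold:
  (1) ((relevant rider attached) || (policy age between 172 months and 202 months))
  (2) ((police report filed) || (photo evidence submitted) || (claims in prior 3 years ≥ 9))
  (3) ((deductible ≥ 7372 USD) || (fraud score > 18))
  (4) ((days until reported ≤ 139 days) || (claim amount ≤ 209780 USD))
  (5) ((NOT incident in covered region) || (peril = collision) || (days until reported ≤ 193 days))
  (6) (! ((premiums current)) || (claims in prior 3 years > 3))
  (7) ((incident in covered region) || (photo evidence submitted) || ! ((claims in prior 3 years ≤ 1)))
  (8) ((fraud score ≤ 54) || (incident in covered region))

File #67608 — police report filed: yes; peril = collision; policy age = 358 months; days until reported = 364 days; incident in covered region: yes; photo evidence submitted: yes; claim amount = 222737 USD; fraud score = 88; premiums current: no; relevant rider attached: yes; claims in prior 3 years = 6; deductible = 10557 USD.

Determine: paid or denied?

Denied

Atomic conditions:
  relevant rider attached: yes → true
  policy age between 172 months and 202 months: 358 in [172, 202] is false
  police report filed: yes → true
  photo evidence submitted: yes → true
  claims in prior 3 years ≥ 9: 6 ≥ 9 is false
  deductible ≥ 7372 USD: 10557 ≥ 7372 is true
  fraud score > 18: 88 > 18 is true
  days until reported ≤ 139 days: 364 ≤ 139 is false
  claim amount ≤ 209780 USD: 222737 ≤ 209780 is false
  NOT incident in covered region: yes → false
  peril = collision: collision == collision is true
  days until reported ≤ 193 days: 364 ≤ 193 is false
  premiums current: no → false
  claims in prior 3 years > 3: 6 > 3 is true
  incident in covered region: yes → true
  claims in prior 3 years ≤ 1: 6 ≤ 1 is false
  fraud score ≤ 54: 88 ≤ 54 is false
Combine:
[1] true OR false = true
[2] true OR true OR false = true
[3] true OR true = true
[4] false OR false = false
[5] false OR true OR false = true
[6.1] NOT false = true
[6] true OR true = true
[7.3] NOT false = true
[7] true OR true OR true = true
[8] false OR true = true
[root] true AND true AND true AND false AND true AND true AND true AND true = false
Overall: false → denied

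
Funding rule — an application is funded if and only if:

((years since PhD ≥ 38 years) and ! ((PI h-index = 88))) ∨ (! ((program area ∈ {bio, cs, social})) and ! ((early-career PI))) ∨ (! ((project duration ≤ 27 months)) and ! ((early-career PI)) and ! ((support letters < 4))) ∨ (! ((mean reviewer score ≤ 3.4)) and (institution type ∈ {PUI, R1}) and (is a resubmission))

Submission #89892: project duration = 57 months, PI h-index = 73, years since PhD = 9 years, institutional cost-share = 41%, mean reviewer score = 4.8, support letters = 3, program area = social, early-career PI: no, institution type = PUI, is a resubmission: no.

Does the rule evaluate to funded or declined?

Declined

Atomic conditions:
  years since PhD ≥ 38 years: 9 ≥ 38 is false
  PI h-index = 88: 73 == 88 is false
  program area ∈ {bio, cs, social}: social is in the set → true
  early-career PI: no → false
  project duration ≤ 27 months: 57 ≤ 27 is false
  support letters < 4: 3 < 4 is true
  mean reviewer score ≤ 3.4: 4.8 ≤ 3.4 is false
  institution type ∈ {PUI, R1}: PUI is in the set → true
  is a resubmission: no → false
Combine:
[1.2] NOT false = true
[1] false AND true = false
[2.1] NOT true = false
[2.2] NOT false = true
[2] false AND true = false
[3.1] NOT false = true
[3.2] NOT false = true
[3.3] NOT true = false
[3] true AND true AND false = false
[4.1] NOT false = true
[4] true AND true AND false = false
[root] false OR false OR false OR false = false
Overall: false → declined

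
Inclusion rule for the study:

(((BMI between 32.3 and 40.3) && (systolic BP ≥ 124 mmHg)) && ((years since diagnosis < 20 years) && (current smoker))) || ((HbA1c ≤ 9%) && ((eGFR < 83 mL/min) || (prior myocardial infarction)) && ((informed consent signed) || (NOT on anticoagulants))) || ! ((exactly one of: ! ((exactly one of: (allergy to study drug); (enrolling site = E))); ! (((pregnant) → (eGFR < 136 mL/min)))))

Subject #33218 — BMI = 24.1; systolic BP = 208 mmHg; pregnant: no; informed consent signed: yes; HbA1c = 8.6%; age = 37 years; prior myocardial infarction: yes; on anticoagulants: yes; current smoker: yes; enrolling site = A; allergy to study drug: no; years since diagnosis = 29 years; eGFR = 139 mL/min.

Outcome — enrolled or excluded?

Atomic conditions:
  BMI between 32.3 and 40.3: 24.1 in [32.3, 40.3] is false
  systolic BP ≥ 124 mmHg: 208 ≥ 124 is true
  years since diagnosis < 20 years: 29 < 20 is false
  current smoker: yes → true
  HbA1c ≤ 9%: 8.6 ≤ 9 is true
  eGFR < 83 mL/min: 139 < 83 is false
  prior myocardial infarction: yes → true
  informed consent signed: yes → true
  NOT on anticoagulants: yes → false
  allergy to study drug: no → false
  enrolling site = E: A == E is false
  pregnant: no → false
  eGFR < 136 mL/min: 139 < 136 is false
Combine:
[1.1] false AND true = false
[1.2] false AND true = false
[1] false AND false = false
[2.2] false OR true = true
[2.3] true OR false = true
[2] true AND true AND true = true
[3.1.1.1] exactly-one(false, false) = false
[3.1.1] NOT false = true
[3.1.2.1] false → false (antecedent false ⇒ implication holds) = true
[3.1.2] NOT true = false
[3.1] exactly-one(true, false) = true
[3] NOT true = false
[root] false OR true OR false = true
Overall: true → enrolled

Enrolled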